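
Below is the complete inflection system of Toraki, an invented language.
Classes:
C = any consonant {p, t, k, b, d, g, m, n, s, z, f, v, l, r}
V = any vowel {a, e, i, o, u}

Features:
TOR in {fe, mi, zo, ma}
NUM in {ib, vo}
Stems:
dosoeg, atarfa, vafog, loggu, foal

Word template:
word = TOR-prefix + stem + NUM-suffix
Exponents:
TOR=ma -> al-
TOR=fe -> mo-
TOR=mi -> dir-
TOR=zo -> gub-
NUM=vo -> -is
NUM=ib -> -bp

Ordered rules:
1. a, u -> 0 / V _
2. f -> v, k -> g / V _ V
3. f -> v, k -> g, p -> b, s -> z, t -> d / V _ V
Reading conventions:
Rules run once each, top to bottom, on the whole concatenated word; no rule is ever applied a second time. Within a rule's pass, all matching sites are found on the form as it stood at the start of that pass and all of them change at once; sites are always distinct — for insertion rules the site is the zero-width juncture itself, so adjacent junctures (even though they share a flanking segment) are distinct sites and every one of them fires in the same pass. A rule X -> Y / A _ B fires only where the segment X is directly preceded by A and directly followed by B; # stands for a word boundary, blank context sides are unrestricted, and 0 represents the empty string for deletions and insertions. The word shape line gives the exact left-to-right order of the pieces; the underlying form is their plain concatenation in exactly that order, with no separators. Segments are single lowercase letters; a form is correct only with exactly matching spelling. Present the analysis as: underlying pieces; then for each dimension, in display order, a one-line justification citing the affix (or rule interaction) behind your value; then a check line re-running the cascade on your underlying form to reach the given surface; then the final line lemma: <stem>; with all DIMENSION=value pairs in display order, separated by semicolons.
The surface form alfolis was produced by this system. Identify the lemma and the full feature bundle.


underlying: al-foal-is
TOR=ma - signalled by the affix al-
NUM=vo - signalled by the affix -is
check: alfoalis -> alfolis -> alfolis -> alfolis
lemma: foal; TOR=ma; NUM=vo


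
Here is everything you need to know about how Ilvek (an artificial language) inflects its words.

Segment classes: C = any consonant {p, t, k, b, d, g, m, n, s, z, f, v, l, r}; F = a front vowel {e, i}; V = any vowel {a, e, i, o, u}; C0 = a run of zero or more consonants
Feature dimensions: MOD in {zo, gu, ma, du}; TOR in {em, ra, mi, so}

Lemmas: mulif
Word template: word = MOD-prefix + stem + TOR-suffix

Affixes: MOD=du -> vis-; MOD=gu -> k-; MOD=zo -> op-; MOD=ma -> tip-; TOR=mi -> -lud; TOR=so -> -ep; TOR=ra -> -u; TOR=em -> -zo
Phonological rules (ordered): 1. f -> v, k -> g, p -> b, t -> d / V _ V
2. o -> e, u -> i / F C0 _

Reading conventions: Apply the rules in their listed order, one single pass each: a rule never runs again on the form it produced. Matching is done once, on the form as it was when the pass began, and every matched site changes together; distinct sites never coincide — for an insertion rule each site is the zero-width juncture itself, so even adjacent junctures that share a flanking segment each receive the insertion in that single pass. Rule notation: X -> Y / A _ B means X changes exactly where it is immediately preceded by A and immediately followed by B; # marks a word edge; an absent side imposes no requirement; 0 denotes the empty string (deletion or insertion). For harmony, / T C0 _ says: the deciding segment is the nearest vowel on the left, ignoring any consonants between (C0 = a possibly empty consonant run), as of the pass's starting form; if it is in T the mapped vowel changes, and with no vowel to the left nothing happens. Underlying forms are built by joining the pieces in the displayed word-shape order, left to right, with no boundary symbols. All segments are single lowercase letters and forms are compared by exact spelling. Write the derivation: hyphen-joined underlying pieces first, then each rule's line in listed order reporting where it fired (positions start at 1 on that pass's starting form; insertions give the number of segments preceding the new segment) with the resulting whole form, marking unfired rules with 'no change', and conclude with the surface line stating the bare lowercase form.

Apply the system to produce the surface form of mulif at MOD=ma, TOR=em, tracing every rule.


underlying: tip-mulif-zo
1. f -> v, k -> g, p -> b, t -> d / V _ V: no change
2. o -> e, u -> i / F C0 _: fires at position(s) 5, 10: tipmilifze
surface: tipmilifze


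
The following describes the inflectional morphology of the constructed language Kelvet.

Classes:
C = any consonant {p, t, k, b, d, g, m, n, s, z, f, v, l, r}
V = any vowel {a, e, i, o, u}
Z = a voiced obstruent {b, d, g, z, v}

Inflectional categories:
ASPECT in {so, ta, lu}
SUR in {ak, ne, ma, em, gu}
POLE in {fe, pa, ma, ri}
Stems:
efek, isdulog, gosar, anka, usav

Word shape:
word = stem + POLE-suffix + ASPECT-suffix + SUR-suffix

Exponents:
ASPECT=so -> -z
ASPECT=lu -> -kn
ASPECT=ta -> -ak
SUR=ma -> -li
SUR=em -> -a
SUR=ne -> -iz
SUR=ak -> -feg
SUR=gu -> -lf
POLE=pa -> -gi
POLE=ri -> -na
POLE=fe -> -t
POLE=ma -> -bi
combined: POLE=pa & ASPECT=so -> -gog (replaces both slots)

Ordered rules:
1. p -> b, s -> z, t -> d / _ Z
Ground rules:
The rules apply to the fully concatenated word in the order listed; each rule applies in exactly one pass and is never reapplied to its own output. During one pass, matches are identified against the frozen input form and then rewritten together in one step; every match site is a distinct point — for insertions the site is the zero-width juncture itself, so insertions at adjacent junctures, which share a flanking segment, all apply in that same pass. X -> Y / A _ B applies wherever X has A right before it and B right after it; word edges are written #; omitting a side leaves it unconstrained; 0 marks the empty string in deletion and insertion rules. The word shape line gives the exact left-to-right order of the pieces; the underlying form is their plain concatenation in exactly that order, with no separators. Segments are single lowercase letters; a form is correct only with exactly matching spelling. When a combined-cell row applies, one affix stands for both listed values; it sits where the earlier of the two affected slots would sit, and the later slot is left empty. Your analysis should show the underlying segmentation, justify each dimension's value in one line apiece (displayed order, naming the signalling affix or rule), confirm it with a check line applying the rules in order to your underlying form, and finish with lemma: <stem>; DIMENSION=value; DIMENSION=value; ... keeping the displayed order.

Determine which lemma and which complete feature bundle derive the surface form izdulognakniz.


underlying: isdulog-na-kn-iz
ASPECT=lu - signalled by the affix -kn
SUR=ne - signalled by the affix -iz
POLE=ri - signalled by the affix -na
check: isdulognakniz -> izdulognakniz
lemma: isdulog; ASPECT=lu; SUR=ne; POLE=ri


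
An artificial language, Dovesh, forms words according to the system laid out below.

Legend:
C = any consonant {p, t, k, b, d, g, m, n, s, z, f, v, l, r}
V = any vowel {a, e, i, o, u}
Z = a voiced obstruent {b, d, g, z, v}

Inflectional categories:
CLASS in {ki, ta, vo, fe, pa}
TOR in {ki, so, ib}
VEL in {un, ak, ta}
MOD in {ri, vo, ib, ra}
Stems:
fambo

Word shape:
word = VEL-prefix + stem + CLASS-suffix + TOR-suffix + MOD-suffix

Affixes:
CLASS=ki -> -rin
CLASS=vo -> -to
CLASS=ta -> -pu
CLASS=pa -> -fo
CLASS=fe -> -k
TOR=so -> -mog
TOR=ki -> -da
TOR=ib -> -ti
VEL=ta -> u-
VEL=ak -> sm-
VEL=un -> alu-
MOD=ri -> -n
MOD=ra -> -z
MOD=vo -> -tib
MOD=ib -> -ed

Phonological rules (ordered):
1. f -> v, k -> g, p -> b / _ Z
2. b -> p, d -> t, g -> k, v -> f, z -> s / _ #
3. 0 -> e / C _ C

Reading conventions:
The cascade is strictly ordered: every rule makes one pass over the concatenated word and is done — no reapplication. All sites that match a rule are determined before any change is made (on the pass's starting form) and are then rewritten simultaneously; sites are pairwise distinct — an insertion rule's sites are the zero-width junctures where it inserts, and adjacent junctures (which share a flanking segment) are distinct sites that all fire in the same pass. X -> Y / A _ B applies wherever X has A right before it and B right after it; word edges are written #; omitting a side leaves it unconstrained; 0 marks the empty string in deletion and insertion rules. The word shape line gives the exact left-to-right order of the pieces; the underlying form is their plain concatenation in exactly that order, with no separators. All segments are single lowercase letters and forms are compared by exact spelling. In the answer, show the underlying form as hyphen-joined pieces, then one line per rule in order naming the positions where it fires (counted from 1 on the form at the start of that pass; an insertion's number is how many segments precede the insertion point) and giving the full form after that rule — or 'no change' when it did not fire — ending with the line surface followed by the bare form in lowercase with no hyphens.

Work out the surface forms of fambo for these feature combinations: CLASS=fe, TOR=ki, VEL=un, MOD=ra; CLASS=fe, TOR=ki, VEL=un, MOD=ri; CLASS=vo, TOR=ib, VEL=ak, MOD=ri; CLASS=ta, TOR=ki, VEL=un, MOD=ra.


cell CLASS=fe, TOR=ki, VEL=un, MOD=ra:
underlying: alu-fambo-k-da-z
1. f -> v, k -> g, p -> b / _ Z: fires at position(s) 9: alufambogdaz
2. b -> p, d -> t, g -> k, v -> f, z -> s / _ #: fires at position(s) 12: alufambogdas
3. 0 -> e / C _ C: inserts after position(s) 6, 9: alufamebogedas
surface: alufamebogedas

cell CLASS=fe, TOR=ki, VEL=un, MOD=ri:
underlying: alu-fambo-k-da-n
1. f -> v, k -> g, p -> b / _ Z: fires at position(s) 9: alufambogdan
2. b -> p, d -> t, g -> k, v -> f, z -> s / _ #: no change
3. 0 -> e / C _ C: inserts after position(s) 6, 9: alufamebogedan
surface: alufamebogedan

cell CLASS=vo, TOR=ib, VEL=ak, MOD=ri:
underlying: sm-fambo-to-ti-n
1. f -> v, k -> g, p -> b / _ Z: no change
2. b -> p, d -> t, g -> k, v -> f, z -> s / _ #: no change
3. 0 -> e / C _ C: inserts after position(s) 1, 2, 5: semefamebototin
surface: semefamebototin

cell CLASS=ta, TOR=ki, VEL=un, MOD=ra:
underlying: alu-fambo-pu-da-z
1. f -> v, k -> g, p -> b / _ Z: no change
2. b -> p, d -> t, g -> k, v -> f, z -> s / _ #: fires at position(s) 13: alufambopudas
3. 0 -> e / C _ C: inserts after position(s) 6: alufamebopudas
surface: alufamebopudas


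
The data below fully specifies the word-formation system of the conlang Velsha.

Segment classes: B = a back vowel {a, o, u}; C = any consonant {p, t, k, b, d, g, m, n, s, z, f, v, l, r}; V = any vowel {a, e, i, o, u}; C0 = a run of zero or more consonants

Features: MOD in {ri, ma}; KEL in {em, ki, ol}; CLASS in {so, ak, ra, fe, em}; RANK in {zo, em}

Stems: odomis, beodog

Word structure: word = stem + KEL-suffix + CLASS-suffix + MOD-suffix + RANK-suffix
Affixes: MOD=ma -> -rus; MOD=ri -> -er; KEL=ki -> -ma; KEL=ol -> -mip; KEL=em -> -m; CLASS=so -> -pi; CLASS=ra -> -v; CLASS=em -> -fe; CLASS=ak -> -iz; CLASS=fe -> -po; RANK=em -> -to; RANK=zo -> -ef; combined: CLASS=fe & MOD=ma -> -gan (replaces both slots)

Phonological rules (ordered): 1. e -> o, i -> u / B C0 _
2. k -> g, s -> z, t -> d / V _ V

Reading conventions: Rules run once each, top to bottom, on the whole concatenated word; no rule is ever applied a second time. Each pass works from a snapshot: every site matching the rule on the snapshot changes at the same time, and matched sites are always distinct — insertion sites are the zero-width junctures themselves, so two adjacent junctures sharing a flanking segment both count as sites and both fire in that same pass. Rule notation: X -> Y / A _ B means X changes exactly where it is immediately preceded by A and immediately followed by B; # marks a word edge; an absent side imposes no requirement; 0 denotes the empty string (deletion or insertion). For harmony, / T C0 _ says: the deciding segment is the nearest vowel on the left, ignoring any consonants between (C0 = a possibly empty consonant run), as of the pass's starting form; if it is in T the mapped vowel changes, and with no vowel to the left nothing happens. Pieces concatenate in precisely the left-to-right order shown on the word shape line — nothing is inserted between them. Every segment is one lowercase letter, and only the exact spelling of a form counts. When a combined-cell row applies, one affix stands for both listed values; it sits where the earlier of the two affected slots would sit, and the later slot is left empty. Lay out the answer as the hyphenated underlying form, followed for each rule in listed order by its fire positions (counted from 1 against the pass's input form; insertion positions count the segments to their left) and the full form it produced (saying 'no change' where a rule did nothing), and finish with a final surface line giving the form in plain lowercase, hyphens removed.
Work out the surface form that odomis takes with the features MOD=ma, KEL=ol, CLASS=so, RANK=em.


underlying: odomis-mip-pi-rus-to
1. e -> o, i -> u / B C0 _: fires at position(s) 5: odomusmippirusto
2. k -> g, s -> z, t -> d / V _ V: no change
surface: odomusmippirusto


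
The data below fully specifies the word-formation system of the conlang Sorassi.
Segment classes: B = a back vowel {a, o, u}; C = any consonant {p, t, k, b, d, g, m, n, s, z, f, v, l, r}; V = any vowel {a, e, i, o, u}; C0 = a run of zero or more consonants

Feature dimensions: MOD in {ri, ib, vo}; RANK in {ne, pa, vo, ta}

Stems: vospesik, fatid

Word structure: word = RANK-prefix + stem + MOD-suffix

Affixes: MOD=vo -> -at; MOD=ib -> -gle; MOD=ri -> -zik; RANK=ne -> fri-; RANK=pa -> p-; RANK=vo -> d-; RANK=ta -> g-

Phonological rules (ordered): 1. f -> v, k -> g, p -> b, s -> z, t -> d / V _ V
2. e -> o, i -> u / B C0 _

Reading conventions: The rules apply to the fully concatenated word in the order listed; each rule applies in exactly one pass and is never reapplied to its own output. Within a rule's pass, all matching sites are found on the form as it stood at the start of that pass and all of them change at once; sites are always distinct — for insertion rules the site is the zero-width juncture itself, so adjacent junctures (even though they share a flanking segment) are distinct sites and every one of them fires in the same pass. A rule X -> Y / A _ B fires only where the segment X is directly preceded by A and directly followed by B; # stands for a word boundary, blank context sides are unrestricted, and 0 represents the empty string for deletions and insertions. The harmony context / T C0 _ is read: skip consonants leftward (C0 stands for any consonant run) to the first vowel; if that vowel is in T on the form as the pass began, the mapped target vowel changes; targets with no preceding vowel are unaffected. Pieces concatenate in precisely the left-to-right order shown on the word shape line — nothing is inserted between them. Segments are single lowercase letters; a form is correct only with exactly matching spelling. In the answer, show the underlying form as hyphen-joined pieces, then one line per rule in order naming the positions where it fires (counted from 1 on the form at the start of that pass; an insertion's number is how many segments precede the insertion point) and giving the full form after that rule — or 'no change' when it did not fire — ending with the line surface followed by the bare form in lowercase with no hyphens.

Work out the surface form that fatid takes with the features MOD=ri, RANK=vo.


underlying: d-fatid-zik
1. f -> v, k -> g, p -> b, s -> z, t -> d / V _ V: fires at position(s) 4: dfadidzik
2. e -> o, i -> u / B C0 _: fires at position(s) 5: dfadudzik
surface: dfadudzik


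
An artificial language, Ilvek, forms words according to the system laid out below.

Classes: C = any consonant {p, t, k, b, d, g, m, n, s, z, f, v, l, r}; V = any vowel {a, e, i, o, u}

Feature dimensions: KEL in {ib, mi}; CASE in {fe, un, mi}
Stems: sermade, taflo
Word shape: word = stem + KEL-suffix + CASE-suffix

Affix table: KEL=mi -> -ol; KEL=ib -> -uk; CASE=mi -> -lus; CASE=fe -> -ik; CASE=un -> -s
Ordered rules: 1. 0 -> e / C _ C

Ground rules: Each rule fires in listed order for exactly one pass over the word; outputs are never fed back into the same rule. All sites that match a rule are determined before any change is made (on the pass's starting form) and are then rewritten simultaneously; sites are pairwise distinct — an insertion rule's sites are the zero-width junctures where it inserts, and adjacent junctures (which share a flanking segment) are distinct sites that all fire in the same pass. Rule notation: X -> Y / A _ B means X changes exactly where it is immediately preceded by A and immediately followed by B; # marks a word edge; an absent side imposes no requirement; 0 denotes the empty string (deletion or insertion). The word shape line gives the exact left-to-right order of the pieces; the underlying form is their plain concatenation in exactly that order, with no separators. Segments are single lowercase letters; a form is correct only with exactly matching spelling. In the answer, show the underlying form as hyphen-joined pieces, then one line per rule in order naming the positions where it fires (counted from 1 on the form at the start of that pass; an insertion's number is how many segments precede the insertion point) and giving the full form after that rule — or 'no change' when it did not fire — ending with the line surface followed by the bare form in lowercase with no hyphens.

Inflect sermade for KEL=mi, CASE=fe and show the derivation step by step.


underlying: sermade-ol-ik
1. 0 -> e / C _ C: inserts after position(s) 3: seremadeolik
surface: seremadeolik


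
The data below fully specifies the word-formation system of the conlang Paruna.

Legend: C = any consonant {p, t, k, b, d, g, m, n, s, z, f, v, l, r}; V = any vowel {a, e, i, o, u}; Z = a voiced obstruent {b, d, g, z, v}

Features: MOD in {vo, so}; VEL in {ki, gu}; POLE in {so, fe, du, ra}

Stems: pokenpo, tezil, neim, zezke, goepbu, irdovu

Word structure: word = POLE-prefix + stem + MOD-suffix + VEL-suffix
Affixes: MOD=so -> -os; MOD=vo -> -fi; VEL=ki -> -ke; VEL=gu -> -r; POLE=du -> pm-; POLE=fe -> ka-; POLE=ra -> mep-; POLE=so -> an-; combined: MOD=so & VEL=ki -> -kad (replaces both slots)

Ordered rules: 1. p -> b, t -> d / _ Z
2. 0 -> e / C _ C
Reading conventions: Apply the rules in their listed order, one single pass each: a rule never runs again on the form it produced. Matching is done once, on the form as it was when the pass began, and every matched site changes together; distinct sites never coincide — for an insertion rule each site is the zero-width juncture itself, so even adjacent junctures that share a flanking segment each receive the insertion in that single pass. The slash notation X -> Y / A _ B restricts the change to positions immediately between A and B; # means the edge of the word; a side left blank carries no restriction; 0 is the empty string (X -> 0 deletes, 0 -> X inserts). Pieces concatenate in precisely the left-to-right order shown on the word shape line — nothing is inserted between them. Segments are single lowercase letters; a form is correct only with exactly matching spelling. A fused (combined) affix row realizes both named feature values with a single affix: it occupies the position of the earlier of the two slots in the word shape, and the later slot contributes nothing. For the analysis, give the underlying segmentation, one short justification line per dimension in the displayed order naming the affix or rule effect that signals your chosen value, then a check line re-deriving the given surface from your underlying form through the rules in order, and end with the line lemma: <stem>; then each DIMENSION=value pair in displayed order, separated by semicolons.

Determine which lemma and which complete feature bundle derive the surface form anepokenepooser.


underlying: an-pokenpo-os-r
MOD=so - signalled by the affix -os
VEL=gu - signalled by the affix -r
POLE=so - signalled by the affix an-
check: anpokenpoosr -> anpokenpoosr -> anepokenepooser
lemma: pokenpo; MOD=so; VEL=gu; POLE=so


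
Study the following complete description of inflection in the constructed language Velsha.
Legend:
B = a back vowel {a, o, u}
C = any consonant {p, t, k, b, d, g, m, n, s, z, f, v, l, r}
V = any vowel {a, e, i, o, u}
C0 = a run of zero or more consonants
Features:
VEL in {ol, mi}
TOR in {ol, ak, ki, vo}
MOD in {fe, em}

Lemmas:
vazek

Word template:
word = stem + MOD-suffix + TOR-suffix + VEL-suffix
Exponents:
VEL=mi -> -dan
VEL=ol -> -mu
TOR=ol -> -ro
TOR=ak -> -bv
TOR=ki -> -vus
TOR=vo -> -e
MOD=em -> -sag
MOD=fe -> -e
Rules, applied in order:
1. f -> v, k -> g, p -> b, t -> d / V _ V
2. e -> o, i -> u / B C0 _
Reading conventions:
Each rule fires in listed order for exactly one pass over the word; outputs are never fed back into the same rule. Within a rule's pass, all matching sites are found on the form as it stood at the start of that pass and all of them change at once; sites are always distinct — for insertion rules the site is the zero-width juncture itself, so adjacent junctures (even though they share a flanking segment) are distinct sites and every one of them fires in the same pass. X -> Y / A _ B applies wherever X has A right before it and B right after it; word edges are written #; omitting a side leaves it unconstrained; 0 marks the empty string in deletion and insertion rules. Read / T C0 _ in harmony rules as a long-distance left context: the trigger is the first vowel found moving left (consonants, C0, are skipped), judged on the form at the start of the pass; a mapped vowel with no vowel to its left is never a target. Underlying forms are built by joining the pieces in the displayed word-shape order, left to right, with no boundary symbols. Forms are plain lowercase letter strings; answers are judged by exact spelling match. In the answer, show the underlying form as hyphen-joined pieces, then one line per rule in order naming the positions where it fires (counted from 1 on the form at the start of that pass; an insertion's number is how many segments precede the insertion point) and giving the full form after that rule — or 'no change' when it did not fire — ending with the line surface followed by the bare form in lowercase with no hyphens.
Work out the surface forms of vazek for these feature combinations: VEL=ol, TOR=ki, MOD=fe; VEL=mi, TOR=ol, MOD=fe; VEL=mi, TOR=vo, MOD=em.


cell VEL=ol, TOR=ki, MOD=fe:
underlying: vazek-e-vus-mu
1. f -> v, k -> g, p -> b, t -> d / V _ V: fires at position(s) 5: vazegevusmu
2. e -> o, i -> u / B C0 _: fires at position(s) 4: vazogevusmu
surface: vazogevusmu

cell VEL=mi, TOR=ol, MOD=fe:
underlying: vazek-e-ro-dan
1. f -> v, k -> g, p -> b, t -> d / V _ V: fires at position(s) 5: vazegerodan
2. e -> o, i -> u / B C0 _: fires at position(s) 4: vazogerodan
surface: vazogerodan

cell VEL=mi, TOR=vo, MOD=em:
underlying: vazek-sag-e-dan
1. f -> v, k -> g, p -> b, t -> d / V _ V: no change
2. e -> o, i -> u / B C0 _: fires at position(s) 4, 9: vazoksagodan
surface: vazoksagodan


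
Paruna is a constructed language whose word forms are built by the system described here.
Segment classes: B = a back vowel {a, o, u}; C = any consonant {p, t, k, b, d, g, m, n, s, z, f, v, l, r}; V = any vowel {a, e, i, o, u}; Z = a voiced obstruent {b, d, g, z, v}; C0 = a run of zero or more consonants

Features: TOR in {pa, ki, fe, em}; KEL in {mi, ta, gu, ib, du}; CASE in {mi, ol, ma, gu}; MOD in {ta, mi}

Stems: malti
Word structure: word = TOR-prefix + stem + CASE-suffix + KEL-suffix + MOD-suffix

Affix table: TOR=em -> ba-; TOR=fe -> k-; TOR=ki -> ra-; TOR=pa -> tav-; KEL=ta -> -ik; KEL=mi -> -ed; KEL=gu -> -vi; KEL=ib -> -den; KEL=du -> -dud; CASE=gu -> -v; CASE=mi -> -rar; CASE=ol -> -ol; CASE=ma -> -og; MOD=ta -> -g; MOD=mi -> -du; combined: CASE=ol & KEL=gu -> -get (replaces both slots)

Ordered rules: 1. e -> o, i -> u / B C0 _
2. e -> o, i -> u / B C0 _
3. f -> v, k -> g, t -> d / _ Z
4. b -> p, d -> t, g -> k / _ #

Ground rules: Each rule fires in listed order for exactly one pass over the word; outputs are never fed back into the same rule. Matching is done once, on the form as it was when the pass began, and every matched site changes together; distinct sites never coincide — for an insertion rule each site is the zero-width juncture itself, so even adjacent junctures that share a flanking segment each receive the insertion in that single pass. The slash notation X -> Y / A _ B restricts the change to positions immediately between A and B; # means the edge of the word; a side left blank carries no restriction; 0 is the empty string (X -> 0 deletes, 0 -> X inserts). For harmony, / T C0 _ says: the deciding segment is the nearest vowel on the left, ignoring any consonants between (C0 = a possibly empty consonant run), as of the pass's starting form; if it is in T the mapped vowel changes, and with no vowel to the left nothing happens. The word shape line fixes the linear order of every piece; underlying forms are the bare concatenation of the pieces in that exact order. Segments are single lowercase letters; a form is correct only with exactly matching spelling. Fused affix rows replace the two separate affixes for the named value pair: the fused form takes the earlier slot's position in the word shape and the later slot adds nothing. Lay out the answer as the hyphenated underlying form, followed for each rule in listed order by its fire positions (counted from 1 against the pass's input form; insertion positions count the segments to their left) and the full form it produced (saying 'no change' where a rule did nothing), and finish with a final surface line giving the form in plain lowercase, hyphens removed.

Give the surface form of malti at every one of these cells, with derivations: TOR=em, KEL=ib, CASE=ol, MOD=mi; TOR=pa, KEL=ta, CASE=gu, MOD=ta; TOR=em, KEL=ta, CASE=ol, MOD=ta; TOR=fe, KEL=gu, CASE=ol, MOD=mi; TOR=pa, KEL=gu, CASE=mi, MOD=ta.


cell TOR=em, KEL=ib, CASE=ol, MOD=mi:
underlying: ba-malti-ol-den-du
1. e -> o, i -> u / B C0 _: fires at position(s) 7, 11: bamaltuoldondu
2. e -> o, i -> u / B C0 _: no change
3. f -> v, k -> g, t -> d / _ Z: no change
4. b -> p, d -> t, g -> k / _ #: no change
surface: bamaltuoldondu

cell TOR=pa, KEL=ta, CASE=gu, MOD=ta:
underlying: tav-malti-v-ik-g
1. e -> o, i -> u / B C0 _: fires at position(s) 8: tavmaltuvikg
2. e -> o, i -> u / B C0 _: fires at position(s) 10: tavmaltuvukg
3. f -> v, k -> g, t -> d / _ Z: fires at position(s) 11: tavmaltuvugg
4. b -> p, d -> t, g -> k / _ #: fires at position(s) 12: tavmaltuvugk
surface: tavmaltuvugk

cell TOR=em, KEL=ta, CASE=ol, MOD=ta:
underlying: ba-malti-ol-ik-g
1. e -> o, i -> u / B C0 _: fires at position(s) 7, 10: bamaltuolukg
2. e -> o, i -> u / B C0 _: no change
3. f -> v, k -> g, t -> d / _ Z: fires at position(s) 11: bamaltuolugg
4. b -> p, d -> t, g -> k / _ #: fires at position(s) 12: bamaltuolugk
surface: bamaltuolugk

cell TOR=fe, KEL=gu, CASE=ol, MOD=mi:
underlying: k-malti-get-du
1. e -> o, i -> u / B C0 _: fires at position(s) 6: kmaltugetdu
2. e -> o, i -> u / B C0 _: fires at position(s) 8: kmaltugotdu
3. f -> v, k -> g, t -> d / _ Z: fires at position(s) 9: kmaltugoddu
4. b -> p, d -> t, g -> k / _ #: no change
surface: kmaltugoddu

cell TOR=pa, KEL=gu, CASE=mi, MOD=ta:
underlying: tav-malti-rar-vi-g
1. e -> o, i -> u / B C0 _: fires at position(s) 8, 13: tavmalturarvug
2. e -> o, i -> u / B C0 _: no change
3. f -> v, k -> g, t -> d / _ Z: no change
4. b -> p, d -> t, g -> k / _ #: fires at position(s) 14: tavmalturarvuk
surface: tavmalturarvuk


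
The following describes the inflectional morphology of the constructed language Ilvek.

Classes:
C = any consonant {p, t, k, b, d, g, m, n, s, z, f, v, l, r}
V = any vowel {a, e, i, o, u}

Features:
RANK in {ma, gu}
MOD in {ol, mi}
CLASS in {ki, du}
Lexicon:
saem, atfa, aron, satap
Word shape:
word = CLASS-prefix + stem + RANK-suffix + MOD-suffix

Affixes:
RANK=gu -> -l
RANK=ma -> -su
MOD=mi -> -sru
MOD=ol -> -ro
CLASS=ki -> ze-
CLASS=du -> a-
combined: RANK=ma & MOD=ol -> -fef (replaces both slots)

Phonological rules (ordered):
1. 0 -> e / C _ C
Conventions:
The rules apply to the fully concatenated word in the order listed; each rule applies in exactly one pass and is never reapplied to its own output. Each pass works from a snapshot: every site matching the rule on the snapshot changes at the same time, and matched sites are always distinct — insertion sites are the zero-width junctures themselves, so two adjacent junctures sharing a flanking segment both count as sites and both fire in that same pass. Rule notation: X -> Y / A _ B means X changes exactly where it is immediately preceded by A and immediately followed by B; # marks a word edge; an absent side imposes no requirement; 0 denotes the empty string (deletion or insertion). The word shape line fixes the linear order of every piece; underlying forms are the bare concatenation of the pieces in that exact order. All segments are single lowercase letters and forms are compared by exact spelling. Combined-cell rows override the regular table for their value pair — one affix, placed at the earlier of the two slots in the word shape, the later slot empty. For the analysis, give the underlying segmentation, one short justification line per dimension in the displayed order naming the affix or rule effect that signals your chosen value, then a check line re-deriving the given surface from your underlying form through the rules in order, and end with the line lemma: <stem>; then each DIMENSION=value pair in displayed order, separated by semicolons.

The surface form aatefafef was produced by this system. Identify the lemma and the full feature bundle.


underlying: a-atfa-fef
RANK=ma - signalled by the combined affix row
MOD=ol - signalled by the combined affix row
CLASS=du - signalled by the affix a-
check: aatfafef -> aatefafef
lemma: atfa; RANK=ma; MOD=ol; CLASS=du


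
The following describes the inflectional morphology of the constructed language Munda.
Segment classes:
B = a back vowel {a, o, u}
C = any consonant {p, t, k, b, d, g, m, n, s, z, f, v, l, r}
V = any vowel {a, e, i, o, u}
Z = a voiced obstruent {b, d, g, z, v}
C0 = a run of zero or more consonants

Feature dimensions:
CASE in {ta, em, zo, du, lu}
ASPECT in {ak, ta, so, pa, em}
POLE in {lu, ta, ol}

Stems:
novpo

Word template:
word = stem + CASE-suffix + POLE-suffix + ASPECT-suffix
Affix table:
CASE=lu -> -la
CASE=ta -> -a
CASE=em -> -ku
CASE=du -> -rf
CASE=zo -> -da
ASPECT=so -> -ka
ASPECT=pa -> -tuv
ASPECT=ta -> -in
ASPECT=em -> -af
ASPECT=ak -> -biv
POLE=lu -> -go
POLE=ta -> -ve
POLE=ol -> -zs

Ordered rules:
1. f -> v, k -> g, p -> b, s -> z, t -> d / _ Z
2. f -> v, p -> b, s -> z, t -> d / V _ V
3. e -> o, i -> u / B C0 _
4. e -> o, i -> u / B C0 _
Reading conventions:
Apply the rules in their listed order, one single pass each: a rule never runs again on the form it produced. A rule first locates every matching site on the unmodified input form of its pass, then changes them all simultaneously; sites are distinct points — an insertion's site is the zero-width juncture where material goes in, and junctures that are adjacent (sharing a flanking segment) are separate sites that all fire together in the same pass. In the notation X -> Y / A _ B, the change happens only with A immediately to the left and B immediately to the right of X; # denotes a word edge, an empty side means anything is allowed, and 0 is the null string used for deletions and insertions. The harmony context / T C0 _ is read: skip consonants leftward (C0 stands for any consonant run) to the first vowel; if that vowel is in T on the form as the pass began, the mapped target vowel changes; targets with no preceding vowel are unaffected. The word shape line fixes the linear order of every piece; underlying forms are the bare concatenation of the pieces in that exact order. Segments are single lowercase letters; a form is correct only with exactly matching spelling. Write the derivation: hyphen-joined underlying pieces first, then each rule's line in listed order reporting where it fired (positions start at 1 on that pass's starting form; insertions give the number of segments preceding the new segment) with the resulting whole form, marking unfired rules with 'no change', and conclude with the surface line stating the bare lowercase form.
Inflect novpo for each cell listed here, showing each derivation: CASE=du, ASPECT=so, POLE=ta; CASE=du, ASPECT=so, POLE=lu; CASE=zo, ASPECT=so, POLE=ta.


cell CASE=du, ASPECT=so, POLE=ta:
underlying: novpo-rf-ve-ka
1. f -> v, k -> g, p -> b, s -> z, t -> d / _ Z: fires at position(s) 7: novporvveka
2. f -> v, p -> b, s -> z, t -> d / V _ V: no change
3. e -> o, i -> u / B C0 _: fires at position(s) 9: novporvvoka
4. e -> o, i -> u / B C0 _: no change
surface: novporvvoka

cell CASE=du, ASPECT=so, POLE=lu:
underlying: novpo-rf-go-ka
1. f -> v, k -> g, p -> b, s -> z, t -> d / _ Z: fires at position(s) 7: novporvgoka
2. f -> v, p -> b, s -> z, t -> d / V _ V: no change
3. e -> o, i -> u / B C0 _: no change
4. e -> o, i -> u / B C0 _: no change
surface: novporvgoka

cell CASE=zo, ASPECT=so, POLE=ta:
underlying: novpo-da-ve-ka
1. f -> v, k -> g, p -> b, s -> z, t -> d / _ Z: no change
2. f -> v, p -> b, s -> z, t -> d / V _ V: no change
3. e -> o, i -> u / B C0 _: fires at position(s) 9: novpodavoka
4. e -> o, i -> u / B C0 _: no change
surface: novpodavoka


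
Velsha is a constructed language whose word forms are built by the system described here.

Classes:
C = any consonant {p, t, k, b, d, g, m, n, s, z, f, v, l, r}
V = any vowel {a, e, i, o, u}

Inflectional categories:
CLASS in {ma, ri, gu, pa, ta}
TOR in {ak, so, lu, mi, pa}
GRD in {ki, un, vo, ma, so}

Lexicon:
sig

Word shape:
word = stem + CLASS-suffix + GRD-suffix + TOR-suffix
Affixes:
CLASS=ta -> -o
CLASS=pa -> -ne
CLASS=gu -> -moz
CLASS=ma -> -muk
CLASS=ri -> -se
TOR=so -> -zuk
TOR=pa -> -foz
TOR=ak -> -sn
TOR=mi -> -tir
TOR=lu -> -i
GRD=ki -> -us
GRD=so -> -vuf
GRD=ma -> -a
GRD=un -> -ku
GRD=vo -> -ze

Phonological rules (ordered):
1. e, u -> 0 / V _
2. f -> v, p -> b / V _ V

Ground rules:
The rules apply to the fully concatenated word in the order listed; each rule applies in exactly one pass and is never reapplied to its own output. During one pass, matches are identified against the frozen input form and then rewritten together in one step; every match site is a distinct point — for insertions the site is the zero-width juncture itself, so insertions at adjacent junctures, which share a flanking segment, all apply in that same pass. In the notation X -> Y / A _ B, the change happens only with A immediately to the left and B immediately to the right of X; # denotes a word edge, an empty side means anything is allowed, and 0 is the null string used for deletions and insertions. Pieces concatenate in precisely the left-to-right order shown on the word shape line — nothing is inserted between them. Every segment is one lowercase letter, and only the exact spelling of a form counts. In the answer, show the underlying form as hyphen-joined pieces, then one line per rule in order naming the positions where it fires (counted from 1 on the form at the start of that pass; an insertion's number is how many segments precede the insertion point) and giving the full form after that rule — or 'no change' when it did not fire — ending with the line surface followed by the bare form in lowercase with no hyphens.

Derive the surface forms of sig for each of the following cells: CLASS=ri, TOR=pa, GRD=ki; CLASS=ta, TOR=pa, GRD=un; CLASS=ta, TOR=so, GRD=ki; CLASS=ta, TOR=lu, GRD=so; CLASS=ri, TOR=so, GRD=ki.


cell CLASS=ri, TOR=pa, GRD=ki:
underlying: sig-se-us-foz
1. e, u -> 0 / V _: fires at position(s) 6: sigsesfoz
2. f -> v, p -> b / V _ V: no change
surface: sigsesfoz

cell CLASS=ta, TOR=pa, GRD=un:
underlying: sig-o-ku-foz
1. e, u -> 0 / V _: no change
2. f -> v, p -> b / V _ V: fires at position(s) 7: sigokuvoz
surface: sigokuvoz

cell CLASS=ta, TOR=so, GRD=ki:
underlying: sig-o-us-zuk
1. e, u -> 0 / V _: fires at position(s) 5: sigoszuk
2. f -> v, p -> b / V _ V: no change
surface: sigoszuk

cell CLASS=ta, TOR=lu, GRD=so:
underlying: sig-o-vuf-i
1. e, u -> 0 / V _: no change
2. f -> v, p -> b / V _ V: fires at position(s) 7: sigovuvi
surface: sigovuvi

cell CLASS=ri, TOR=so, GRD=ki:
underlying: sig-se-us-zuk
1. e, u -> 0 / V _: fires at position(s) 6: sigseszuk
2. f -> v, p -> b / V _ V: no change
surface: sigseszuk


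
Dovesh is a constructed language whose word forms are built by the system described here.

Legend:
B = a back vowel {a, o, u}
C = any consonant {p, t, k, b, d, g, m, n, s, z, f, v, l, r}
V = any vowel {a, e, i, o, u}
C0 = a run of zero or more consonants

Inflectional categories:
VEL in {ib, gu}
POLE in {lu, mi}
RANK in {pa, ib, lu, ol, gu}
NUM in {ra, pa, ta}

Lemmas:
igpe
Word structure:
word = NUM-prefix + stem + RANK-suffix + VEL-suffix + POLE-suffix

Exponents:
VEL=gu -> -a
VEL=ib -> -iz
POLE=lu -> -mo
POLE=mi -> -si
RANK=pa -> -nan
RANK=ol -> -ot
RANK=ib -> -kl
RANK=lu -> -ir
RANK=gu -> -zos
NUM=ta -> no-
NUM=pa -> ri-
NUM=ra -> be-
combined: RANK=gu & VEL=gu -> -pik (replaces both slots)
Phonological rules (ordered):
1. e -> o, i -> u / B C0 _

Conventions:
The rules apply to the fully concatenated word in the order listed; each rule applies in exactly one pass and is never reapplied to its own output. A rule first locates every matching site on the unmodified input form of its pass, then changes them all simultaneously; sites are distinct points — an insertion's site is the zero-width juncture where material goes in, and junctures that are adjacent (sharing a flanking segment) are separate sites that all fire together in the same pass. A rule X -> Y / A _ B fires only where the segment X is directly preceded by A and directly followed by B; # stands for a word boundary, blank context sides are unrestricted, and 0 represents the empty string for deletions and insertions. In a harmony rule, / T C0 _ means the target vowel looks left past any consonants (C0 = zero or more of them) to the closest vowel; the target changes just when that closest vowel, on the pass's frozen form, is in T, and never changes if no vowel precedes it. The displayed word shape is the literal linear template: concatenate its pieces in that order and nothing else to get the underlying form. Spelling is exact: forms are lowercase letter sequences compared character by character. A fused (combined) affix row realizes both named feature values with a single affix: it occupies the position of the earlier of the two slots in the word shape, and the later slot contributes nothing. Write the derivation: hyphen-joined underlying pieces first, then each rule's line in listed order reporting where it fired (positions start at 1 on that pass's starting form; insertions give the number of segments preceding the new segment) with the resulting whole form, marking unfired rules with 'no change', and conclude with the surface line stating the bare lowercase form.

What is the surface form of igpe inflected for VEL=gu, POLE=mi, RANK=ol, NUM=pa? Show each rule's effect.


underlying: ri-igpe-ot-a-si
1. e -> o, i -> u / B C0 _: fires at position(s) 11: riigpeotasu
surface: riigpeotasu


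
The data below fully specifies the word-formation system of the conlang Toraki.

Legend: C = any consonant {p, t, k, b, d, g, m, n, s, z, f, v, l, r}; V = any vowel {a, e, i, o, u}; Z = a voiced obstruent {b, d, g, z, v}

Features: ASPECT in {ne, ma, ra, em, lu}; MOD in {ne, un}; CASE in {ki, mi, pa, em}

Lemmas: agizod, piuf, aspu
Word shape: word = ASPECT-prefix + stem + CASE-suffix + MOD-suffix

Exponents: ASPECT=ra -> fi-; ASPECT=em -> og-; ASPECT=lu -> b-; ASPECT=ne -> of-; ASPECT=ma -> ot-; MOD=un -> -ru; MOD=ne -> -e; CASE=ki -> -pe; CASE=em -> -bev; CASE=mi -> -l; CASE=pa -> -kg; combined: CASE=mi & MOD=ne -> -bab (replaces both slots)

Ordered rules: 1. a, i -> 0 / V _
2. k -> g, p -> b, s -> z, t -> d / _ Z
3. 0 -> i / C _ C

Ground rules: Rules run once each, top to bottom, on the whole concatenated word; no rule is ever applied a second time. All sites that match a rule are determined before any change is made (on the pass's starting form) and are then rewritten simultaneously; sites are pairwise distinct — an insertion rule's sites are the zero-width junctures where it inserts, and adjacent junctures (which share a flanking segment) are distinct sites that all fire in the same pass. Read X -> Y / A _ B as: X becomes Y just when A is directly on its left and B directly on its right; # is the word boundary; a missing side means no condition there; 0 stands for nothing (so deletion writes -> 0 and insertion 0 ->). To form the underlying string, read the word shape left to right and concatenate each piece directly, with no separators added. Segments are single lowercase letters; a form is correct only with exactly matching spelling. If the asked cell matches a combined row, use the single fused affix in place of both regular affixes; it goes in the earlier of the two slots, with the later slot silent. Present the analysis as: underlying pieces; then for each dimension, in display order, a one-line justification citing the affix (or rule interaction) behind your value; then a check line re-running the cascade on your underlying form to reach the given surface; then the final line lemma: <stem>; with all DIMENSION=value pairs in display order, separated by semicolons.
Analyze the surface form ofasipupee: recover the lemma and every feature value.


underlying: of-aspu-pe-e
ASPECT=ne - signalled by the affix of-
MOD=ne - signalled by the affix -e
CASE=ki - signalled by the affix -pe
check: ofaspupee -> ofaspupee -> ofaspupee -> ofasipupee
lemma: aspu; ASPECT=ne; MOD=ne; CASE=ki
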